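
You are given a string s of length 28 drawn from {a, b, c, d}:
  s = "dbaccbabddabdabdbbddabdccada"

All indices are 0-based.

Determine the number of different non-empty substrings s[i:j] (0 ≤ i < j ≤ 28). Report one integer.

rank→(start, suffix):
  0 → (27, 'a')
  1 → (10, 'abdabdbbddabdccada')
  2 → (13, 'abdbbddabdccada')
  3 → (20, 'abdccada')
  4 → (6, 'abddabdabdbbddabdccada')
  5 → (2, 'accbabddabdabdbbddabdccada')
  6 → (25, 'ada')
  7 → (5, 'babddabdabdbbddabdccada')
  8 → (1, 'baccbabddabdabdbbddabdccada')
  9 → (16, 'bbddabdccada')
  10 → (11, 'bdabdbbddabdccada')
  11 → (14, 'bdbbddabdccada')
  12 → (21, 'bdccada')
  13 → (7, 'bddabdabdbbddabdccada')
  14 → (17, 'bddabdccada')
  15 → (24, 'cada')
  16 → (4, 'cbabddabdabdbbddabdccada')
  17 → (23, 'ccada')
  18 → (3, 'ccbabddabdabdbbddabdccada')
  19 → (26, 'da')
  20 → (9, 'dabdabdbbddabdccada')
  21 → (12, 'dabdbbddabdccada')
  22 → (19, 'dabdccada')
  23 → (0, 'dbaccbabddabdabdbbddabdccada')
  24 → (15, 'dbbddabdccada')
  25 → (22, 'dccada')
  26 → (8, 'ddabdabdbbddabdccada')
  27 → (18, 'ddabdccada')

SA = [27, 10, 13, 20, 6, 2, 25, 5, 1, 16, 11, 14, 21, 7, 17, 24, 4, 23, 3, 26, 9, 12, 19, 0, 15, 22, 8, 18]
rank  pair      lcp
   1  s[27:],s[10:]  1  'a'
   2  s[10:],s[13:]  3  'abd'
   3  s[13:],s[20:]  3  'abd'
   4  s[20:],s[6:]  3  'abd'
   5  s[6:],s[2:]  1  'a'
   6  s[2:],s[25:]  1  'a'
   7  s[25:],s[5:]  0  ''
   8  s[5:],s[1:]  2  'ba'
   9  s[1:],s[16:]  1  'b'
  10  s[16:],s[11:]  1  'b'
  11  s[11:],s[14:]  2  'bd'
  12  s[14:],s[21:]  2  'bd'
  13  s[21:],s[7:]  2  'bd'
  14  s[7:],s[17:]  6  'bddabd'
  15  s[17:],s[24:]  0  ''
  16  s[24:],s[4:]  1  'c'
  17  s[4:],s[23:]  1  'c'
  18  s[23:],s[3:]  2  'cc'
  19  s[3:],s[26:]  0  ''
  20  s[26:],s[9:]  2  'da'
  21  s[9:],s[12:]  4  'dabd'
  22  s[12:],s[19:]  4  'dabd'
  23  s[19:],s[0:]  1  'd'
  24  s[0:],s[15:]  2  'db'
  25  s[15:],s[22:]  1  'd'
  26  s[22:],s[8:]  1  'd'
  27  s[8:],s[18:]  5  'ddabd'

n(n+1)/2 = 28·29/2 = 406
Σ LCP = 0 + 1 + 3 + 3 + 3 + 1 + 1 + 0 + 2 + 1 + 1 + 2 + 2 + 2 + 6 + 0 + 1 + 1 + 2 + 0 + 2 + 4 + 4 + 1 + 2 + 1 + 1 + 5 = 52
distinct = 406 − 52 = 354

354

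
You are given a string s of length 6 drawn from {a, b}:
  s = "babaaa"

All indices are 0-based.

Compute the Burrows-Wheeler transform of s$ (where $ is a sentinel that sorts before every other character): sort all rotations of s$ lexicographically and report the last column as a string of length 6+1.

rank  rotation last
    0  $babaaa  a
    1  a$babaa  a
    2  aa$baba  a
    3  aaa$bab  b
    4  abaaa$b  b
    5  baaa$ba  a
    6  babaaa$  $

aaabba$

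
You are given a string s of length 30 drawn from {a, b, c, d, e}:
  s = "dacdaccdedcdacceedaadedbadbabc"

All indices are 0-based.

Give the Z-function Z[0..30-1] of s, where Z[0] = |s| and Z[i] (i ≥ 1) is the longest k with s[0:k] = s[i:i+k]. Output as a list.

[30, 0, 0, 3, 0, 0, 0, 1, 0, 1, 0, 3, 0, 0, 0, 0, 0, 2, 0, 0, 1, 0, 1, 0, 0, 1, 0, 0, 0, 0]

Z[0]=30
i=1: fresh scan; Z[1]=0
i=2: fresh scan; Z[2]=0
i=3: fresh scan; Z[3]=3 scan→box=[3,6)
i=4: min(r-i=2, Z[1]=0)=0; Z[4]=0
i=5: min(r-i=1, Z[2]=0)=0; Z[5]=0
i=6: fresh scan; Z[6]=0
i=7: fresh scan; Z[7]=1 scan→box=[7,8)
i=8: fresh scan; Z[8]=0
i=9: fresh scan; Z[9]=1 scan→box=[9,10)
i=10: fresh scan; Z[10]=0
i=11: fresh scan; Z[11]=3 scan→box=[11,14)
i=12: min(r-i=2, Z[1]=0)=0; Z[12]=0
i=13: min(r-i=1, Z[2]=0)=0; Z[13]=0
i=14: fresh scan; Z[14]=0
i=15: fresh scan; Z[15]=0
i=16: fresh scan; Z[16]=0
i=17: fresh scan; Z[17]=2 scan→box=[17,19)
i=18: min(r-i=1, Z[1]=0)=0; Z[18]=0
i=19: fresh scan; Z[19]=0
i=20: fresh scan; Z[20]=1 scan→box=[20,21)
i=21: fresh scan; Z[21]=0
i=22: fresh scan; Z[22]=1 scan→box=[22,23)
i=23: fresh scan; Z[23]=0
i=24: fresh scan; Z[24]=0
i=25: fresh scan; Z[25]=1 scan→box=[25,26)
i=26: fresh scan; Z[26]=0
i=27: fresh scan; Z[27]=0
i=28: fresh scan; Z[28]=0
i=29: fresh scan; Z[29]=0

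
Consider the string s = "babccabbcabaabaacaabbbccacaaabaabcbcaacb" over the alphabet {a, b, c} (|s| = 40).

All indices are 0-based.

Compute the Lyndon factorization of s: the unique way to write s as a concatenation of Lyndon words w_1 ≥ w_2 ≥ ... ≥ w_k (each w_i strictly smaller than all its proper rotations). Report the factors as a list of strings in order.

["b", "abcc", "abbc", "ab", "aabaacaabbbccac", "aaabaabcbcaacb"]

emit factor 1: 'b' (i=0, period=1)
emit factor 2: 'abcc' (i=1, period=4)
emit factor 3: 'abbc' (i=5, period=4)
emit factor 4: 'ab' (i=9, period=2)
emit factor 5: 'aabaacaabbbccac' (i=11, period=15)
emit factor 6: 'aaabaabcbcaacb' (i=26, period=14)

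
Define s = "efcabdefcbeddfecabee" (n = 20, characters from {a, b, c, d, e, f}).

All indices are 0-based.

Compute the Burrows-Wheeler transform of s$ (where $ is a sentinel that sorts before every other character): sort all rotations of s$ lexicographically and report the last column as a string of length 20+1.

rank  rotation               last
    0  $efcabdefcbeddfecabee  e
    1  abdefcbeddfecabee$efc  c
    2  abee$efcabdefcbeddfec  c
    3  bdefcbeddfecabee$efca  a
    4  beddfecabee$efcabdefc  c
    5  bee$efcabdefcbeddfeca  a
    6  cabdefcbeddfecabee$ef  f
    7  cabee$efcabdefcbeddfe  e
    8  cbeddfecabee$efcabdef  f
    9  ddfecabee$efcabdefcbe  e
   10  defcbeddfecabee$efcab  b
   11  dfecabee$efcabdefcbed  d
   12  e$efcabdefcbeddfecabe  e
   13  ecabee$efcabdefcbeddf  f
   14  eddfecabee$efcabdefcb  b
   15  ee$efcabdefcbeddfecab  b
   16  efcabdefcbeddfecabee$  $
   17  efcbeddfecabee$efcabd  d
   18  fcabdefcbeddfecabee$e  e
   19  fcbeddfecabee$efcabde  e
   20  fecabee$efcabdefcbedd  d

eccacafefebdefbb$deed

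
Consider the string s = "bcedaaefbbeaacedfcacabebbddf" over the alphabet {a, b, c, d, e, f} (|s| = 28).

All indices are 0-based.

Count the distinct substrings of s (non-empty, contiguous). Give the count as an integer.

375

rank | idx | suffix
   0 |  11 | aacedfcacabebbddf
   1 |   4 | aaefbbeaacedfcacabebbddf
   2 |  20 | abebbddf
   3 |  18 | acabebbddf
   4 |  12 | acedfcacabebbddf
   5 |   5 | aefbbeaacedfcacabebbddf
   6 |  23 | bbddf
   7 |   8 | bbeaacedfcacabebbddf
   8 |   0 | bcedaaefbbeaacedfcacabebbddf
   9 |  24 | bddf
  10 |   9 | beaacedfcacabebbddf
  11 |  21 | bebbddf
  12 |  19 | cabebbddf
  13 |  17 | cacabebbddf
  14 |   1 | cedaaefbbeaacedfcacabebbddf
  15 |  13 | cedfcacabebbddf
  16 |   3 | daaefbbeaacedfcacabebbddf
  17 |  25 | ddf
  18 |  26 | df
  19 |  15 | dfcacabebbddf
  20 |  10 | eaacedfcacabebbddf
  21 |  22 | ebbddf
  22 |   2 | edaaefbbeaacedfcacabebbddf
  23 |  14 | edfcacabebbddf
  24 |   6 | efbbeaacedfcacabebbddf
  25 |  27 | f
  26 |   7 | fbbeaacedfcacabebbddf
  27 |  16 | fcacabebbddf

SA = [11, 4, 20, 18, 12, 5, 23, 8, 0, 24, 9, 21, 19, 17, 1, 13, 3, 25, 26, 15, 10, 22, 2, 14, 6, 27, 7, 16]
[i] adj suffixes → lcp
  [1] 11/4 → 2 ('aa')
  [2] 4/20 → 1 ('a')
  [3] 20/18 → 1 ('a')
  [4] 18/12 → 2 ('ac')
  [5] 12/5 → 1 ('a')
  [6] 5/23 → 0 ('')
  [7] 23/8 → 2 ('bb')
  [8] 8/0 → 1 ('b')
  [9] 0/24 → 1 ('b')
  [10] 24/9 → 1 ('b')
  [11] 9/21 → 2 ('be')
  [12] 21/19 → 0 ('')
  [13] 19/17 → 2 ('ca')
  [14] 17/1 → 1 ('c')
  [15] 1/13 → 3 ('ced')
  [16] 13/3 → 0 ('')
  [17] 3/25 → 1 ('d')
  [18] 25/26 → 1 ('d')
  [19] 26/15 → 2 ('df')
  [20] 15/10 → 0 ('')
  [21] 10/22 → 1 ('e')
  [22] 22/2 → 1 ('e')
  [23] 2/14 → 2 ('ed')
  [24] 14/6 → 1 ('e')
  [25] 6/27 → 0 ('')
  [26] 27/7 → 1 ('f')
  [27] 7/16 → 1 ('f')

n(n+1)/2 = 28·29/2 = 406
Σ LCP = 0 + 2 + 1 + 1 + 2 + 1 + 0 + 2 + 1 + 1 + 1 + 2 + 0 + 2 + 1 + 3 + 0 + 1 + 1 + 2 + 0 + 1 + 1 + 2 + 1 + 0 + 1 + 1 = 31
distinct = 406 − 31 = 375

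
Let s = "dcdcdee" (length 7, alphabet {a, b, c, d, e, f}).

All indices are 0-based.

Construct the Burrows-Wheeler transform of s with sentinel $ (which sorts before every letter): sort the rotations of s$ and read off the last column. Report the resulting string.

rank  rotation  last
    0  $dcdcdee  e
    1  cdcdee$d  d
    2  cdee$dcd  d
    3  dcdcdee$  $
    4  dcdee$dc  c
    5  dee$dcdc  c
    6  e$dcdcde  e
    7  ee$dcdcd  d

edd$cced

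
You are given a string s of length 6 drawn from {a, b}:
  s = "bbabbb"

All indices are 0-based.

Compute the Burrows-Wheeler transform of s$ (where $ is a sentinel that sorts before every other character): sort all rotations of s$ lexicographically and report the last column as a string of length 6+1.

rank  rotation last
    0  $bbabbb  b
    1  abbb$bb  b
    2  b$bbabb  b
    3  babbb$b  b
    4  bb$bbab  b
    5  bbabbb$  $
    6  bbb$bba  a

bbbbb$a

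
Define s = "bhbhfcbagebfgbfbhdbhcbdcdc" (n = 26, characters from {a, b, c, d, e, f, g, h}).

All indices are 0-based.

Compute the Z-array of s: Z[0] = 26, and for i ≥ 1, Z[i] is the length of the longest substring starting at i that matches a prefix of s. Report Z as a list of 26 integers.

[26, 0, 2, 0, 0, 0, 1, 0, 0, 0, 1, 0, 0, 1, 0, 2, 0, 0, 2, 0, 0, 1, 0, 0, 0, 0]

Z[0]=26
i=1: i≥r, start 0; Z[1]=0
i=2: i≥r, start 0; Z[2]=2 extend→box=[2,4)
i=3: min(r-i=1, Z[1]=0)=0; Z[3]=0
i=4: i≥r, start 0; Z[4]=0
i=5: i≥r, start 0; Z[5]=0
i=6: i≥r, start 0; Z[6]=1 extend→box=[6,7)
i=7: i≥r, start 0; Z[7]=0
i=8: i≥r, start 0; Z[8]=0
i=9: i≥r, start 0; Z[9]=0
i=10: i≥r, start 0; Z[10]=1 extend→box=[10,11)
i=11: i≥r, start 0; Z[11]=0
i=12: i≥r, start 0; Z[12]=0
i=13: i≥r, start 0; Z[13]=1 extend→box=[13,14)
i=14: i≥r, start 0; Z[14]=0
i=15: i≥r, start 0; Z[15]=2 extend→box=[15,17)
i=16: min(r-i=1, Z[1]=0)=0; Z[16]=0
i=17: i≥r, start 0; Z[17]=0
i=18: i≥r, start 0; Z[18]=2 extend→box=[18,20)
i=19: min(r-i=1, Z[1]=0)=0; Z[19]=0
i=20: i≥r, start 0; Z[20]=0
i=21: i≥r, start 0; Z[21]=1 extend→box=[21,22)
i=22: i≥r, start 0; Z[22]=0
i=23: i≥r, start 0; Z[23]=0
i=24: i≥r, start 0; Z[24]=0
i=25: i≥r, start 0; Z[25]=0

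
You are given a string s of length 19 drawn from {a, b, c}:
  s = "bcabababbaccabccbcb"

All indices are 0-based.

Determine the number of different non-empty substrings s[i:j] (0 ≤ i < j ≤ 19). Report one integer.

160

sorted suffixes:
  #0 SA[0]=2  'abababbaccabccbcb'
  #1 SA[1]=4  'ababbaccabccbcb'
  #2 SA[2]=6  'abbaccabccbcb'
  #3 SA[3]=12  'abccbcb'
  #4 SA[4]=9  'accabccbcb'
  #5 SA[5]=18  'b'
  #6 SA[6]=3  'bababbaccabccbcb'
  #7 SA[7]=5  'babbaccabccbcb'
  #8 SA[8]=8  'baccabccbcb'
  #9 SA[9]=7  'bbaccabccbcb'
  #10 SA[10]=0  'bcabababbaccabccbcb'
  #11 SA[11]=16  'bcb'
  #12 SA[12]=13  'bccbcb'
  #13 SA[13]=1  'cabababbaccabccbcb'
  #14 SA[14]=11  'cabccbcb'
  #15 SA[15]=17  'cb'
  #16 SA[16]=15  'cbcb'
  #17 SA[17]=10  'ccabccbcb'
  #18 SA[18]=14  'ccbcb'

SA = [2, 4, 6, 12, 9, 18, 3, 5, 8, 7, 0, 16, 13, 1, 11, 17, 15, 10, 14]
i: (SA[i-1],SA[i]) lcp shared
  1: (2,4) 4 'abab'
  2: (4,6) 2 'ab'
  3: (6,12) 2 'ab'
  4: (12,9) 1 'a'
  5: (9,18) 0 ''
  6: (18,3) 1 'b'
  7: (3,5) 3 'bab'
  8: (5,8) 2 'ba'
  9: (8,7) 1 'b'
  10: (7,0) 1 'b'
  11: (0,16) 2 'bc'
  12: (16,13) 2 'bc'
  13: (13,1) 0 ''
  14: (1,11) 3 'cab'
  15: (11,17) 1 'c'
  16: (17,15) 2 'cb'
  17: (15,10) 1 'c'
  18: (10,14) 2 'cc'

n(n+1)/2 = 19·20/2 = 190
Σ LCP = 0 + 4 + 2 + 2 + 1 + 0 + 1 + 3 + 2 + 1 + 1 + 2 + 2 + 0 + 3 + 1 + 2 + 1 + 2 = 30
distinct = 190 − 30 = 160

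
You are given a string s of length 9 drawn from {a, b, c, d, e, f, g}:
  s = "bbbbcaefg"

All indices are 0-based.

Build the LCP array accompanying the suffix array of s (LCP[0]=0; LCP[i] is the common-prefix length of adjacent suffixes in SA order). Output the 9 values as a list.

rank→(start, suffix):
  0 → (5, 'aefg')
  1 → (0, 'bbbbcaefg')
  2 → (1, 'bbbcaefg')
  3 → (2, 'bbcaefg')
  4 → (3, 'bcaefg')
  5 → (4, 'caefg')
  6 → (6, 'efg')
  7 → (7, 'fg')
  8 → (8, 'g')

SA = [5, 0, 1, 2, 3, 4, 6, 7, 8]
i: (SA[i-1],SA[i]) lcp shared
  1: (5,0) 0 ''
  2: (0,1) 3 'bbb'
  3: (1,2) 2 'bb'
  4: (2,3) 1 'b'
  5: (3,4) 0 ''
  6: (4,6) 0 ''
  7: (6,7) 0 ''
  8: (7,8) 0 ''

[0, 0, 3, 2, 1, 0, 0, 0, 0]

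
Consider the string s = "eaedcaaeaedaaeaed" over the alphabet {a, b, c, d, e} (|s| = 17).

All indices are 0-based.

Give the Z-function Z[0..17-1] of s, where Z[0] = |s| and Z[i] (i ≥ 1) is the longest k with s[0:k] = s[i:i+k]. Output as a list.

[17, 0, 1, 0, 0, 0, 0, 4, 0, 1, 0, 0, 0, 4, 0, 1, 0]

Z[0]=17
i=1: fresh scan; Z[1]=0
i=2: fresh scan; Z[2]=1 extend→box=[2,3)
i=3: fresh scan; Z[3]=0
i=4: fresh scan; Z[4]=0
i=5: fresh scan; Z[5]=0
i=6: fresh scan; Z[6]=0
i=7: fresh scan; Z[7]=4 extend→box=[7,11)
i=8: min(r-i=3, Z[1]=0)=0; Z[8]=0
i=9: min(r-i=2, Z[2]=1)=1; Z[9]=1
i=10: min(r-i=1, Z[3]=0)=0; Z[10]=0
i=11: fresh scan; Z[11]=0
i=12: fresh scan; Z[12]=0
i=13: fresh scan; Z[13]=4 extend→box=[13,17)
i=14: min(r-i=3, Z[1]=0)=0; Z[14]=0
i=15: min(r-i=2, Z[2]=1)=1; Z[15]=1
i=16: min(r-i=1, Z[3]=0)=0; Z[16]=0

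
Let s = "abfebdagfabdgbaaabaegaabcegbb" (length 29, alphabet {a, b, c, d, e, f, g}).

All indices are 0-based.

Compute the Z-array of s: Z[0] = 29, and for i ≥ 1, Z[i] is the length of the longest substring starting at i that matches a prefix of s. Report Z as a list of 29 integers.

[29, 0, 0, 0, 0, 0, 1, 0, 0, 2, 0, 0, 0, 0, 1, 1, 2, 0, 1, 0, 0, 1, 2, 0, 0, 0, 0, 0, 0]

Z[0]=29
i=1: i≥r, start 0; Z[1]=0
i=2: i≥r, start 0; Z[2]=0
i=3: i≥r, start 0; Z[3]=0
i=4: i≥r, start 0; Z[4]=0
i=5: i≥r, start 0; Z[5]=0
i=6: i≥r, start 0; Z[6]=1 scan→box=[6,7)
i=7: i≥r, start 0; Z[7]=0
i=8: i≥r, start 0; Z[8]=0
i=9: i≥r, start 0; Z[9]=2 scan→box=[9,11)
i=10: min(r-i=1, Z[1]=0)=0; Z[10]=0
i=11: i≥r, start 0; Z[11]=0
i=12: i≥r, start 0; Z[12]=0
i=13: i≥r, start 0; Z[13]=0
i=14: i≥r, start 0; Z[14]=1 scan→box=[14,15)
i=15: i≥r, start 0; Z[15]=1 scan→box=[15,16)
i=16: i≥r, start 0; Z[16]=2 scan→box=[16,18)
i=17: min(r-i=1, Z[1]=0)=0; Z[17]=0
i=18: i≥r, start 0; Z[18]=1 scan→box=[18,19)
i=19: i≥r, start 0; Z[19]=0
i=20: i≥r, start 0; Z[20]=0
i=21: i≥r, start 0; Z[21]=1 scan→box=[21,22)
i=22: i≥r, start 0; Z[22]=2 scan→box=[22,24)
i=23: min(r-i=1, Z[1]=0)=0; Z[23]=0
i=24: i≥r, start 0; Z[24]=0
i=25: i≥r, start 0; Z[25]=0
i=26: i≥r, start 0; Z[26]=0
i=27: i≥r, start 0; Z[27]=0
i=28: i≥r, start 0; Z[28]=0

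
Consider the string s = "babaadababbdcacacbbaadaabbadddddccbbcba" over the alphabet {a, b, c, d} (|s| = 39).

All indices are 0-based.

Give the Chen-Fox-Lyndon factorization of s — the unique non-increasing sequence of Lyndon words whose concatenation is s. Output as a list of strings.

["b", "ab", "aadababbdcacacbb", "aad", "aabbadddddccbbcb", "a"]

emit factor 1: 'b' (i=0, period=1)
emit factor 2: 'ab' (i=1, period=2)
emit factor 3: 'aadababbdcacacbb' (i=3, period=16)
emit factor 4: 'aad' (i=19, period=3)
emit factor 5: 'aabbadddddccbbcb' (i=22, period=16)
emit factor 6: 'a' (i=38, period=1)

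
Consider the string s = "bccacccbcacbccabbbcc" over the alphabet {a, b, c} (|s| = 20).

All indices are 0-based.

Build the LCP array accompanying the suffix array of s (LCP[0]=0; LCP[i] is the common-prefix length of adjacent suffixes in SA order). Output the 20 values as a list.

rank | idx | suffix
   0 |  14 | abbbcc
   1 |   9 | acbccabbbcc
   2 |   3 | acccbcacbccabbbcc
   3 |  15 | bbbcc
   4 |  16 | bbcc
   5 |   7 | bcacbccabbbcc
   6 |  17 | bcc
   7 |  11 | bccabbbcc
   8 |   0 | bccacccbcacbccabbbcc
   9 |  19 | c
  10 |  13 | cabbbcc
  11 |   8 | cacbccabbbcc
  12 |   2 | cacccbcacbccabbbcc
  13 |   6 | cbcacbccabbbcc
  14 |  10 | cbccabbbcc
  15 |  18 | cc
  16 |  12 | ccabbbcc
  17 |   1 | ccacccbcacbccabbbcc
  18 |   5 | ccbcacbccabbbcc
  19 |   4 | cccbcacbccabbbcc

SA = [14, 9, 3, 15, 16, 7, 17, 11, 0, 19, 13, 8, 2, 6, 10, 18, 12, 1, 5, 4]
[i] adj suffixes → lcp
  [1] 14/9 → 1 ('a')
  [2] 9/3 → 2 ('ac')
  [3] 3/15 → 0 ('')
  [4] 15/16 → 2 ('bb')
  [5] 16/7 → 1 ('b')
  [6] 7/17 → 2 ('bc')
  [7] 17/11 → 3 ('bcc')
  [8] 11/0 → 4 ('bcca')
  [9] 0/19 → 0 ('')
  [10] 19/13 → 1 ('c')
  [11] 13/8 → 2 ('ca')
  [12] 8/2 → 3 ('cac')
  [13] 2/6 → 1 ('c')
  [14] 6/10 → 3 ('cbc')
  [15] 10/18 → 1 ('c')
  [16] 18/12 → 2 ('cc')
  [17] 12/1 → 3 ('cca')
  [18] 1/5 → 2 ('cc')
  [19] 5/4 → 2 ('cc')

[0, 1, 2, 0, 2, 1, 2, 3, 4, 0, 1, 2, 3, 1, 3, 1, 2, 3, 2, 2]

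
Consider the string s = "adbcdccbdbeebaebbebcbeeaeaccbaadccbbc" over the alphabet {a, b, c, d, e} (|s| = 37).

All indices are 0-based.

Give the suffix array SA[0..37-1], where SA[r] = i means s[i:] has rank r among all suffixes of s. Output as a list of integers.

[29, 25, 0, 30, 23, 13, 28, 12, 34, 15, 35, 18, 2, 7, 16, 20, 9, 36, 27, 33, 6, 19, 26, 32, 5, 3, 1, 8, 31, 4, 24, 22, 11, 14, 17, 21, 10]

sorted suffixes:
  #0 SA[0]=29  'aadccbbc'
  #1 SA[1]=25  'accbaadccbbc'
  #2 SA[2]=0  'adbcdccbdbeebaebbebcbeeaeaccbaadccbbc'
  #3 SA[3]=30  'adccbbc'
  #4 SA[4]=23  'aeaccbaadccbbc'
  #5 SA[5]=13  'aebbebcbeeaeaccbaadccbbc'
  #6 SA[6]=28  'baadccbbc'
  #7 SA[7]=12  'baebbebcbeeaeaccbaadccbbc'
  #8 SA[8]=34  'bbc'
  #9 SA[9]=15  'bbebcbeeaeaccbaadccbbc'
  #10 SA[10]=35  'bc'
  #11 SA[11]=18  'bcbeeaeaccbaadccbbc'
  #12 SA[12]=2  'bcdccbdbeebaebbebcbeeaeaccbaadccbbc'
  #13 SA[13]=7  'bdbeebaebbebcbeeaeaccbaadccbbc'
  #14 SA[14]=16  'bebcbeeaeaccbaadccbbc'
  #15 SA[15]=20  'beeaeaccbaadccbbc'
  #16 SA[16]=9  'beebaebbebcbeeaeaccbaadccbbc'
  #17 SA[17]=36  'c'
  #18 SA[18]=27  'cbaadccbbc'
  #19 SA[19]=33  'cbbc'
  #20 SA[20]=6  'cbdbeebaebbebcbeeaeaccbaadccbbc'
  #21 SA[21]=19  'cbeeaeaccbaadccbbc'
  #22 SA[22]=26  'ccbaadccbbc'
  #23 SA[23]=32  'ccbbc'
  #24 SA[24]=5  'ccbdbeebaebbebcbeeaeaccbaadccbbc'
  #25 SA[25]=3  'cdccbdbeebaebbebcbeeaeaccbaadccbbc'
  #26 SA[26]=1  'dbcdccbdbeebaebbebcbeeaeaccbaadccbbc'
  #27 SA[27]=8  'dbeebaebbebcbeeaeaccbaadccbbc'
  #28 SA[28]=31  'dccbbc'
  #29 SA[29]=4  'dccbdbeebaebbebcbeeaeaccbaadccbbc'
  #30 SA[30]=24  'eaccbaadccbbc'
  #31 SA[31]=22  'eaeaccbaadccbbc'
  #32 SA[32]=11  'ebaebbebcbeeaeaccbaadccbbc'
  #33 SA[33]=14  'ebbebcbeeaeaccbaadccbbc'
  #34 SA[34]=17  'ebcbeeaeaccbaadccbbc'
  #35 SA[35]=21  'eeaeaccbaadccbbc'
  #36 SA[36]=10  'eebaebbebcbeeaeaccbaadccbbc'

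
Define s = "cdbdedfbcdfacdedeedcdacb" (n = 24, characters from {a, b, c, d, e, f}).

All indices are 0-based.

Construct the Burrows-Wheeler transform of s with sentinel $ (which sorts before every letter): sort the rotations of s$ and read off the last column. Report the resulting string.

rank  rotation                   last
    0  $cdbdedfbcdfacdedeedcdacb  b
    1  acb$cdbdedfbcdfacdedeedcd  d
    2  acdedeedcdacb$cdbdedfbcdf  f
    3  b$cdbdedfbcdfacdedeedcdac  c
    4  bcdfacdedeedcdacb$cdbdedf  f
    5  bdedfbcdfacdedeedcdacb$cd  d
    6  cb$cdbdedfbcdfacdedeedcda  a
    7  cdacb$cdbdedfbcdfacdedeed  d
    8  cdbdedfbcdfacdedeedcdacb$  $
    9  cdedeedcdacb$cdbdedfbcdfa  a
   10  cdfacdedeedcdacb$cdbdedfb  b
   11  dacb$cdbdedfbcdfacdedeedc  c
   12  dbdedfbcdfacdedeedcdacb$c  c
   13  dcdacb$cdbdedfbcdfacdedee  e
   14  dedeedcdacb$cdbdedfbcdfac  c
   15  dedfbcdfacdedeedcdacb$cdb  b
   16  deedcdacb$cdbdedfbcdfacde  e
   17  dfacdedeedcdacb$cdbdedfbc  c
   18  dfbcdfacdedeedcdacb$cdbde  e
   19  edcdacb$cdbdedfbcdfacdede  e
   20  edeedcdacb$cdbdedfbcdfacd  d
   21  edfbcdfacdedeedcdacb$cdbd  d
   22  eedcdacb$cdbdedfbcdfacded  d
   23  facdedeedcdacb$cdbdedfbcd  d
   24  fbcdfacdedeedcdacb$cdbded  d

bdfcfdad$abccecbeceeddddd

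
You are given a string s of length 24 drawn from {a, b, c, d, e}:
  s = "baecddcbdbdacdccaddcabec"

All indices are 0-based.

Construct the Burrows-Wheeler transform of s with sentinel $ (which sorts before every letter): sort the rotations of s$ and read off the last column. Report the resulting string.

rank  rotation                   last
    0  $baecddcbdbdacdccaddcabec  c
    1  abec$baecddcbdbdacdccaddc  c
    2  acdccaddcabec$baecddcbdbd  d
    3  addcabec$baecddcbdbdacdcc  c
    4  aecddcbdbdacdccaddcabec$b  b
    5  baecddcbdbdacdccaddcabec$  $
    6  bdacdccaddcabec$baecddcbd  d
    7  bdbdacdccaddcabec$baecddc  c
    8  bec$baecddcbdbdacdccaddca  a
    9  c$baecddcbdbdacdccaddcabe  e
   10  cabec$baecddcbdbdacdccadd  d
   11  caddcabec$baecddcbdbdacdc  c
   12  cbdbdacdccaddcabec$baecdd  d
   13  ccaddcabec$baecddcbdbdacd  d
   14  cdccaddcabec$baecddcbdbda  a
   15  cddcbdbdacdccaddcabec$bae  e
   16  dacdccaddcabec$baecddcbdb  b
   17  dbdacdccaddcabec$baecddcb  b
   18  dcabec$baecddcbdbdacdccad  d
   19  dcbdbdacdccaddcabec$baecd  d
   20  dccaddcabec$baecddcbdbdac  c
   21  ddcabec$baecddcbdbdacdcca  a
   22  ddcbdbdacdccaddcabec$baec  c
   23  ec$baecddcbdbdacdccaddcab  b
   24  ecddcbdbdacdccaddcabec$ba  a

ccdcb$dcaedcddaebbddcacba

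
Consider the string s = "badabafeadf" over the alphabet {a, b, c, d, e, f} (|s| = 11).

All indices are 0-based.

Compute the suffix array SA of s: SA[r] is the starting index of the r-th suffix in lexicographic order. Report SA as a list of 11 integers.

[3, 1, 8, 5, 0, 4, 2, 9, 7, 10, 6]

rank→(start, suffix):
  0 → (3, 'abafeadf')
  1 → (1, 'adabafeadf')
  2 → (8, 'adf')
  3 → (5, 'afeadf')
  4 → (0, 'badabafeadf')
  5 → (4, 'bafeadf')
  6 → (2, 'dabafeadf')
  7 → (9, 'df')
  8 → (7, 'eadf')
  9 → (10, 'f')
  10 → (6, 'feadf')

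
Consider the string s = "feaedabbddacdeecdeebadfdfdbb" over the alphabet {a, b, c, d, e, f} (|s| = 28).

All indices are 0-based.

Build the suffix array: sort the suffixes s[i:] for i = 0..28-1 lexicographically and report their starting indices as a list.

[5, 10, 20, 2, 27, 19, 26, 6, 7, 15, 11, 4, 9, 25, 8, 16, 12, 23, 21, 1, 18, 14, 3, 17, 13, 24, 22, 0]

rank | idx | suffix
   0 |   5 | abbddacdeecdeebadfdfdbb
   1 |  10 | acdeecdeebadfdfdbb
   2 |  20 | adfdfdbb
   3 |   2 | aedabbddacdeecdeebadfdfdbb
   4 |  27 | b
   5 |  19 | badfdfdbb
   6 |  26 | bb
   7 |   6 | bbddacdeecdeebadfdfdbb
   8 |   7 | bddacdeecdeebadfdfdbb
   9 |  15 | cdeebadfdfdbb
  10 |  11 | cdeecdeebadfdfdbb
  11 |   4 | dabbddacdeecdeebadfdfdbb
  12 |   9 | dacdeecdeebadfdfdbb
  13 |  25 | dbb
  14 |   8 | ddacdeecdeebadfdfdbb
  15 |  16 | deebadfdfdbb
  16 |  12 | deecdeebadfdfdbb
  17 |  23 | dfdbb
  18 |  21 | dfdfdbb
  19 |   1 | eaedabbddacdeecdeebadfdfdbb
  20 |  18 | ebadfdfdbb
  21 |  14 | ecdeebadfdfdbb
  22 |   3 | edabbddacdeecdeebadfdfdbb
  23 |  17 | eebadfdfdbb
  24 |  13 | eecdeebadfdfdbb
  25 |  24 | fdbb
  26 |  22 | fdfdbb
  27 |   0 | feaedabbddacdeecdeebadfdfdbb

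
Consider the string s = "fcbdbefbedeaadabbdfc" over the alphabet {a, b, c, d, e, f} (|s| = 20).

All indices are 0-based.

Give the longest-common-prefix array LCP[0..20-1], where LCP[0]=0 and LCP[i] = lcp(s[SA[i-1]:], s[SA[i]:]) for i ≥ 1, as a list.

[0, 1, 1, 0, 1, 2, 1, 2, 0, 1, 0, 1, 1, 1, 0, 1, 1, 0, 1, 2]

rank | idx | suffix
   0 |  11 | aadabbdfc
   1 |  14 | abbdfc
   2 |  12 | adabbdfc
   3 |  15 | bbdfc
   4 |   2 | bdbefbedeaadabbdfc
   5 |  16 | bdfc
   6 |   7 | bedeaadabbdfc
   7 |   4 | befbedeaadabbdfc
   8 |  19 | c
   9 |   1 | cbdbefbedeaadabbdfc
  10 |  13 | dabbdfc
  11 |   3 | dbefbedeaadabbdfc
  12 |   9 | deaadabbdfc
  13 |  17 | dfc
  14 |  10 | eaadabbdfc
  15 |   8 | edeaadabbdfc
  16 |   5 | efbedeaadabbdfc
  17 |   6 | fbedeaadabbdfc
  18 |  18 | fc
  19 |   0 | fcbdbefbedeaadabbdfc

SA = [11, 14, 12, 15, 2, 16, 7, 4, 19, 1, 13, 3, 9, 17, 10, 8, 5, 6, 18, 0]
rank  pair      lcp
   1  s[11:],s[14:]  1  'a'
   2  s[14:],s[12:]  1  'a'
   3  s[12:],s[15:]  0  ''
   4  s[15:],s[2:]  1  'b'
   5  s[2:],s[16:]  2  'bd'
   6  s[16:],s[7:]  1  'b'
   7  s[7:],s[4:]  2  'be'
   8  s[4:],s[19:]  0  ''
   9  s[19:],s[1:]  1  'c'
  10  s[1:],s[13:]  0  ''
  11  s[13:],s[3:]  1  'd'
  12  s[3:],s[9:]  1  'd'
  13  s[9:],s[17:]  1  'd'
  14  s[17:],s[10:]  0  ''
  15  s[10:],s[8:]  1  'e'
  16  s[8:],s[5:]  1  'e'
  17  s[5:],s[6:]  0  ''
  18  s[6:],s[18:]  1  'f'
  19  s[18:],s[0:]  2  'fc'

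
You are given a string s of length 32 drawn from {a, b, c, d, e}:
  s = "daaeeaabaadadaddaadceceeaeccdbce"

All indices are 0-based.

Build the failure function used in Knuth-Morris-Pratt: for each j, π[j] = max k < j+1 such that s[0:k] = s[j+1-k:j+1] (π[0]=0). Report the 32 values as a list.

[0, 0, 0, 0, 0, 0, 0, 0, 0, 0, 1, 2, 1, 2, 1, 1, 2, 3, 1, 0, 0, 0, 0, 0, 0, 0, 0, 0, 1, 0, 0, 0]

π[0] = 0
j=1 s[j]='a': π[1]=0 (border '')
j=2 s[j]='a': π[2]=0 (border '')
j=3 s[j]='e': π[3]=0 (border '')
j=4 s[j]='e': π[4]=0 (border '')
j=5 s[j]='a': π[5]=0 (border '')
j=6 s[j]='a': π[6]=0 (border '')
j=7 s[j]='b': π[7]=0 (border '')
j=8 s[j]='a': π[8]=0 (border '')
j=9 s[j]='a': π[9]=0 (border '')
j=10 s[j]='d': π[10]=1 (border 'd')
j=11 s[j]='a': π[11]=2 (border 'da')
j=12 s[j]='d': k: 2→0; π[12]=1 (border 'd')
j=13 s[j]='a': π[13]=2 (border 'da')
j=14 s[j]='d': k: 2→0; π[14]=1 (border 'd')
j=15 s[j]='d': k: 1→0; π[15]=1 (border 'd')
j=16 s[j]='a': π[16]=2 (border 'da')
j=17 s[j]='a': π[17]=3 (border 'daa')
j=18 s[j]='d': k: 3→0; π[18]=1 (border 'd')
j=19 s[j]='c': k: 1→0; π[19]=0 (border '')
j=20 s[j]='e': π[20]=0 (border '')
j=21 s[j]='c': π[21]=0 (border '')
j=22 s[j]='e': π[22]=0 (border '')
j=23 s[j]='e': π[23]=0 (border '')
j=24 s[j]='a': π[24]=0 (border '')
j=25 s[j]='e': π[25]=0 (border '')
j=26 s[j]='c': π[26]=0 (border '')
j=27 s[j]='c': π[27]=0 (border '')
j=28 s[j]='d': π[28]=1 (border 'd')
j=29 s[j]='b': k: 1→0; π[29]=0 (border '')
j=30 s[j]='c': π[30]=0 (border '')
j=31 s[j]='e': π[31]=0 (border '')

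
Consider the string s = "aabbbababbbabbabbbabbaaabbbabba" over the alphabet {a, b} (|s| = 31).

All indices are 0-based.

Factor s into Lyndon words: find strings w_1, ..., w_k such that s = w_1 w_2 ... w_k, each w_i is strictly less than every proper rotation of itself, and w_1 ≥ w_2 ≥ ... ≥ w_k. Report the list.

emit factor 1: 'aabbbababbbabbabbbabb' (i=0, period=21)
emit factor 2: 'aaabbbabb' (i=21, period=9)
emit factor 3: 'a' (i=30, period=1)

["aabbbababbbabbabbbabb", "aaabbbabb", "a"]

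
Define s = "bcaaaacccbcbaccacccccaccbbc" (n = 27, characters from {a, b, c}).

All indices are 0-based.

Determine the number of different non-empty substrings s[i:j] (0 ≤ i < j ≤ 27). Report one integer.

sorted suffixes:
  #0 SA[0]=2  'aaaacccbcbaccacccccaccbbc'
  #1 SA[1]=3  'aaacccbcbaccacccccaccbbc'
  #2 SA[2]=4  'aacccbcbaccacccccaccbbc'
  #3 SA[3]=12  'accacccccaccbbc'
  #4 SA[4]=21  'accbbc'
  #5 SA[5]=5  'acccbcbaccacccccaccbbc'
  #6 SA[6]=15  'acccccaccbbc'
  #7 SA[7]=11  'baccacccccaccbbc'
  #8 SA[8]=24  'bbc'
  #9 SA[9]=25  'bc'
  #10 SA[10]=0  'bcaaaacccbcbaccacccccaccbbc'
  #11 SA[11]=9  'bcbaccacccccaccbbc'
  #12 SA[12]=26  'c'
  #13 SA[13]=1  'caaaacccbcbaccacccccaccbbc'
  #14 SA[14]=20  'caccbbc'
  #15 SA[15]=14  'cacccccaccbbc'
  #16 SA[16]=10  'cbaccacccccaccbbc'
  #17 SA[17]=23  'cbbc'
  #18 SA[18]=8  'cbcbaccacccccaccbbc'
  #19 SA[19]=19  'ccaccbbc'
  #20 SA[20]=13  'ccacccccaccbbc'
  #21 SA[21]=22  'ccbbc'
  #22 SA[22]=7  'ccbcbaccacccccaccbbc'
  #23 SA[23]=18  'cccaccbbc'
  #24 SA[24]=6  'cccbcbaccacccccaccbbc'
  #25 SA[25]=17  'ccccaccbbc'
  #26 SA[26]=16  'cccccaccbbc'

SA = [2, 3, 4, 12, 21, 5, 15, 11, 24, 25, 0, 9, 26, 1, 20, 14, 10, 23, 8, 19, 13, 22, 7, 18, 6, 17, 16]
i: (SA[i-1],SA[i]) lcp shared
  1: (2,3) 3 'aaa'
  2: (3,4) 2 'aa'
  3: (4,12) 1 'a'
  4: (12,21) 3 'acc'
  5: (21,5) 3 'acc'
  6: (5,15) 4 'accc'
  7: (15,11) 0 ''
  8: (11,24) 1 'b'
  9: (24,25) 1 'b'
  10: (25,0) 2 'bc'
  11: (0,9) 2 'bc'
  12: (9,26) 0 ''
  13: (26,1) 1 'c'
  14: (1,20) 2 'ca'
  15: (20,14) 4 'cacc'
  16: (14,10) 1 'c'
  17: (10,23) 2 'cb'
  18: (23,8) 2 'cb'
  19: (8,19) 1 'c'
  20: (19,13) 5 'ccacc'
  21: (13,22) 2 'cc'
  22: (22,7) 3 'ccb'
  23: (7,18) 2 'cc'
  24: (18,6) 3 'ccc'
  25: (6,17) 3 'ccc'
  26: (17,16) 4 'cccc'

n(n+1)/2 = 27·28/2 = 378
Σ LCP = 0 + 3 + 2 + 1 + 3 + 3 + 4 + 0 + 1 + 1 + 2 + 2 + 0 + 1 + 2 + 4 + 1 + 2 + 2 + 1 + 5 + 2 + 3 + 2 + 3 + 3 + 4 = 57
distinct = 378 − 57 = 321

321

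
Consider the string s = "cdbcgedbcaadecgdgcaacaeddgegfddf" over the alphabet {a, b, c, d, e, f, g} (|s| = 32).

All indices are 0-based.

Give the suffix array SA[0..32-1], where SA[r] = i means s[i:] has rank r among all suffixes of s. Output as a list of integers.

[18, 9, 19, 10, 21, 7, 2, 17, 8, 20, 0, 13, 3, 6, 1, 29, 23, 11, 30, 15, 24, 12, 5, 22, 26, 31, 28, 16, 14, 4, 25, 27]

sorted suffixes:
  #0 SA[0]=18  'aacaeddgegfddf'
  #1 SA[1]=9  'aadecgdgcaacaeddgegfddf'
  #2 SA[2]=19  'acaeddgegfddf'
  #3 SA[3]=10  'adecgdgcaacaeddgegfddf'
  #4 SA[4]=21  'aeddgegfddf'
  #5 SA[5]=7  'bcaadecgdgcaacaeddgegfddf'
  #6 SA[6]=2  'bcgedbcaadecgdgcaacaeddgegfddf'
  #7 SA[7]=17  'caacaeddgegfddf'
  #8 SA[8]=8  'caadecgdgcaacaeddgegfddf'
  #9 SA[9]=20  'caeddgegfddf'
  #10 SA[10]=0  'cdbcgedbcaadecgdgcaacaeddgegfddf'
  #11 SA[11]=13  'cgdgcaacaeddgegfddf'
  #12 SA[12]=3  'cgedbcaadecgdgcaacaeddgegfddf'
  #13 SA[13]=6  'dbcaadecgdgcaacaeddgegfddf'
  #14 SA[14]=1  'dbcgedbcaadecgdgcaacaeddgegfddf'
  #15 SA[15]=29  'ddf'
  #16 SA[16]=23  'ddgegfddf'
  #17 SA[17]=11  'decgdgcaacaeddgegfddf'
  #18 SA[18]=30  'df'
  #19 SA[19]=15  'dgcaacaeddgegfddf'
  #20 SA[20]=24  'dgegfddf'
  #21 SA[21]=12  'ecgdgcaacaeddgegfddf'
  #22 SA[22]=5  'edbcaadecgdgcaacaeddgegfddf'
  #23 SA[23]=22  'eddgegfddf'
  #24 SA[24]=26  'egfddf'
  #25 SA[25]=31  'f'
  #26 SA[26]=28  'fddf'
  #27 SA[27]=16  'gcaacaeddgegfddf'
  #28 SA[28]=14  'gdgcaacaeddgegfddf'
  #29 SA[29]=4  'gedbcaadecgdgcaacaeddgegfddf'
  #30 SA[30]=25  'gegfddf'
  #31 SA[31]=27  'gfddf'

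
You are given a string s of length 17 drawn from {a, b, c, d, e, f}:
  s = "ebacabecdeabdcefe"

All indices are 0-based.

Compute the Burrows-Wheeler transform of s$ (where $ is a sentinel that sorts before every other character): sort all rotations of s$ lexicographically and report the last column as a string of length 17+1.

rank  rotation            last
    0  $ebacabecdeabdcefe  e
    1  abdcefe$ebacabecde  e
    2  abecdeabdcefe$ebac  c
    3  acabecdeabdcefe$eb  b
    4  bacabecdeabdcefe$e  e
    5  bdcefe$ebacabecdea  a
    6  becdeabdcefe$ebaca  a
    7  cabecdeabdcefe$eba  a
    8  cdeabdcefe$ebacabe  e
    9  cefe$ebacabecdeabd  d
   10  dcefe$ebacabecdeab  b
   11  deabdcefe$ebacabec  c
   12  e$ebacabecdeabdcef  f
   13  eabdcefe$ebacabecd  d
   14  ebacabecdeabdcefe$  $
   15  ecdeabdcefe$ebacab  b
   16  efe$ebacabecdeabdc  c
   17  fe$ebacabecdeabdce  e

eecbeaaaedbcfd$bce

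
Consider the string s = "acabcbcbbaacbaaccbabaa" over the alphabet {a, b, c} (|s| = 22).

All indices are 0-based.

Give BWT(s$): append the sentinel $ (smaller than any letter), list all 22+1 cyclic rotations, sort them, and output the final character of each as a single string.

aabbbbc$aaabccccaaacbba

rank  rotation                 last
    0  $acabcbcbbaacbaaccbabaa  a
    1  a$acabcbcbbaacbaaccbaba  a
    2  aa$acabcbcbbaacbaaccbab  b
    3  aacbaaccbabaa$acabcbcbb  b
    4  aaccbabaa$acabcbcbbaacb  b
    5  abaa$acabcbcbbaacbaaccb  b
    6  abcbcbbaacbaaccbabaa$ac  c
    7  acabcbcbbaacbaaccbabaa$  $
    8  acbaaccbabaa$acabcbcbba  a
    9  accbabaa$acabcbcbbaacba  a
   10  baa$acabcbcbbaacbaaccba  a
   11  baacbaaccbabaa$acabcbcb  b
   12  baaccbabaa$acabcbcbbaac  c
   13  babaa$acabcbcbbaacbaacc  c
   14  bbaacbaaccbabaa$acabcbc  c
   15  bcbbaacbaaccbabaa$acabc  c
   16  bcbcbbaacbaaccbabaa$aca  a
   17  cabcbcbbaacbaaccbabaa$a  a
   18  cbaaccbabaa$acabcbcbbaa  a
   19  cbabaa$acabcbcbbaacbaac  c
   20  cbbaacbaaccbabaa$acabcb  b
   21  cbcbbaacbaaccbabaa$acab  b
   22  ccbabaa$acabcbcbbaacbaa  a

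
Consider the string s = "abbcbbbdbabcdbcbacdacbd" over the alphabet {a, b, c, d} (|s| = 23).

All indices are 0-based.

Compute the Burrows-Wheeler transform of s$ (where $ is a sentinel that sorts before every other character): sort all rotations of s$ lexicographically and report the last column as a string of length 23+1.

d$bdbdccabdbacbbbaabbcbc

rank  rotation                  last
    0  $abbcbbbdbabcdbcbacdacbd  d
    1  abbcbbbdbabcdbcbacdacbd$  $
    2  abcdbcbacdacbd$abbcbbbdb  b
    3  acbd$abbcbbbdbabcdbcbacd  d
    4  acdacbd$abbcbbbdbabcdbcb  b
    5  babcdbcbacdacbd$abbcbbbd  d
    6  bacdacbd$abbcbbbdbabcdbc  c
    7  bbbdbabcdbcbacdacbd$abbc  c
    8  bbcbbbdbabcdbcbacdacbd$a  a
    9  bbdbabcdbcbacdacbd$abbcb  b
   10  bcbacdacbd$abbcbbbdbabcd  d
   11  bcbbbdbabcdbcbacdacbd$ab  b
   12  bcdbcbacdacbd$abbcbbbdba  a
   13  bd$abbcbbbdbabcdbcbacdac  c
   14  bdbabcdbcbacdacbd$abbcbb  b
   15  cbacdacbd$abbcbbbdbabcdb  b
   16  cbbbdbabcdbcbacdacbd$abb  b
   17  cbd$abbcbbbdbabcdbcbacda  a
   18  cdacbd$abbcbbbdbabcdbcba  a
   19  cdbcbacdacbd$abbcbbbdbab  b
   20  d$abbcbbbdbabcdbcbacdacb  b
   21  dacbd$abbcbbbdbabcdbcbac  c
   22  dbabcdbcbacdacbd$abbcbbb  b
   23  dbcbacdacbd$abbcbbbdbabc  c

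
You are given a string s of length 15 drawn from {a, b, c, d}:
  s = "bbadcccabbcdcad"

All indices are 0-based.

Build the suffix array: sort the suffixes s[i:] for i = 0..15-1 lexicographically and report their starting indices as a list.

rank | idx | suffix
   0 |   7 | abbcdcad
   1 |  13 | ad
   2 |   2 | adcccabbcdcad
   3 |   1 | badcccabbcdcad
   4 |   0 | bbadcccabbcdcad
   5 |   8 | bbcdcad
   6 |   9 | bcdcad
   7 |   6 | cabbcdcad
   8 |  12 | cad
   9 |   5 | ccabbcdcad
  10 |   4 | cccabbcdcad
  11 |  10 | cdcad
  12 |  14 | d
  13 |  11 | dcad
  14 |   3 | dcccabbcdcad

[7, 13, 2, 1, 0, 8, 9, 6, 12, 5, 4, 10, 14, 11, 3]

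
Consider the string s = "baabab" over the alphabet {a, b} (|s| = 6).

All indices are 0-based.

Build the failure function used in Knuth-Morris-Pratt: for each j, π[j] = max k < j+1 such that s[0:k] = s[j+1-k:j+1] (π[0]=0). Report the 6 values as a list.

π[0] = 0
j=1 s[j]='a': π[1]=0 (border '')
j=2 s[j]='a': π[2]=0 (border '')
j=3 s[j]='b': π[3]=1 (border 'b')
j=4 s[j]='a': π[4]=2 (border 'ba')
j=5 s[j]='b': k: 2→0; π[5]=1 (border 'b')

[0, 0, 0, 1, 2, 1]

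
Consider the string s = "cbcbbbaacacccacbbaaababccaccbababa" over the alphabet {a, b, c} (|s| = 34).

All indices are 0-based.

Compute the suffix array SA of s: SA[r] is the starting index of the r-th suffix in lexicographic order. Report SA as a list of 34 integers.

sorted suffixes:
  #0 SA[0]=33  'a'
  #1 SA[1]=17  'aaababccaccbababa'
  #2 SA[2]=18  'aababccaccbababa'
  #3 SA[3]=6  'aacacccacbbaaababccaccbababa'
  #4 SA[4]=31  'aba'
  #5 SA[5]=29  'ababa'
  #6 SA[6]=19  'ababccaccbababa'
  #7 SA[7]=21  'abccaccbababa'
  #8 SA[8]=7  'acacccacbbaaababccaccbababa'
  #9 SA[9]=13  'acbbaaababccaccbababa'
  #10 SA[10]=25  'accbababa'
  #11 SA[11]=9  'acccacbbaaababccaccbababa'
  #12 SA[12]=32  'ba'
  #13 SA[13]=16  'baaababccaccbababa'
  #14 SA[14]=5  'baacacccacbbaaababccaccbababa'
  #15 SA[15]=30  'baba'
  #16 SA[16]=28  'bababa'
  #17 SA[17]=20  'babccaccbababa'
  #18 SA[18]=15  'bbaaababccaccbababa'
  #19 SA[19]=4  'bbaacacccacbbaaababccaccbababa'
  #20 SA[20]=3  'bbbaacacccacbbaaababccaccbababa'
  #21 SA[21]=1  'bcbbbaacacccacbbaaababccaccbababa'
  #22 SA[22]=22  'bccaccbababa'
  #23 SA[23]=12  'cacbbaaababccaccbababa'
  #24 SA[24]=24  'caccbababa'
  #25 SA[25]=8  'cacccacbbaaababccaccbababa'
  #26 SA[26]=27  'cbababa'
  #27 SA[27]=14  'cbbaaababccaccbababa'
  #28 SA[28]=2  'cbbbaacacccacbbaaababccaccbababa'
  #29 SA[29]=0  'cbcbbbaacacccacbbaaababccaccbababa'
  #30 SA[30]=11  'ccacbbaaababccaccbababa'
  #31 SA[31]=23  'ccaccbababa'
  #32 SA[32]=26  'ccbababa'
  #33 SA[33]=10  'cccacbbaaababccaccbababa'

[33, 17, 18, 6, 31, 29, 19, 21, 7, 13, 25, 9, 32, 16, 5, 30, 28, 20, 15, 4, 3, 1, 22, 12, 24, 8, 27, 14, 2, 0, 11, 23, 26, 10]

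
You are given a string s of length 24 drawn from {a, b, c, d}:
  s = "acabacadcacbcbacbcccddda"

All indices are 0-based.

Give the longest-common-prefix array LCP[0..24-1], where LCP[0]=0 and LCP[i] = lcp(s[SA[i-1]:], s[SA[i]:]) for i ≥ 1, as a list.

[0, 1, 1, 3, 2, 4, 1, 0, 3, 1, 2, 0, 2, 2, 1, 2, 3, 1, 2, 1, 0, 1, 1, 2]

sorted suffixes:
  #0 SA[0]=23  'a'
  #1 SA[1]=2  'abacadcacbcbacbcccddda'
  #2 SA[2]=0  'acabacadcacbcbacbcccddda'
  #3 SA[3]=4  'acadcacbcbacbcccddda'
  #4 SA[4]=9  'acbcbacbcccddda'
  #5 SA[5]=14  'acbcccddda'
  #6 SA[6]=6  'adcacbcbacbcccddda'
  #7 SA[7]=3  'bacadcacbcbacbcccddda'
  #8 SA[8]=13  'bacbcccddda'
  #9 SA[9]=11  'bcbacbcccddda'
  #10 SA[10]=16  'bcccddda'
  #11 SA[11]=1  'cabacadcacbcbacbcccddda'
  #12 SA[12]=8  'cacbcbacbcccddda'
  #13 SA[13]=5  'cadcacbcbacbcccddda'
  #14 SA[14]=12  'cbacbcccddda'
  #15 SA[15]=10  'cbcbacbcccddda'
  #16 SA[16]=15  'cbcccddda'
  #17 SA[17]=17  'cccddda'
  #18 SA[18]=18  'ccddda'
  #19 SA[19]=19  'cddda'
  #20 SA[20]=22  'da'
  #21 SA[21]=7  'dcacbcbacbcccddda'
  #22 SA[22]=21  'dda'
  #23 SA[23]=20  'ddda'

SA = [23, 2, 0, 4, 9, 14, 6, 3, 13, 11, 16, 1, 8, 5, 12, 10, 15, 17, 18, 19, 22, 7, 21, 20]
[i] adj suffixes → lcp
  [1] 23/2 → 1 ('a')
  [2] 2/0 → 1 ('a')
  [3] 0/4 → 3 ('aca')
  [4] 4/9 → 2 ('ac')
  [5] 9/14 → 4 ('acbc')
  [6] 14/6 → 1 ('a')
  [7] 6/3 → 0 ('')
  [8] 3/13 → 3 ('bac')
  [9] 13/11 → 1 ('b')
  [10] 11/16 → 2 ('bc')
  [11] 16/1 → 0 ('')
  [12] 1/8 → 2 ('ca')
  [13] 8/5 → 2 ('ca')
  [14] 5/12 → 1 ('c')
  [15] 12/10 → 2 ('cb')
  [16] 10/15 → 3 ('cbc')
  [17] 15/17 → 1 ('c')
  [18] 17/18 → 2 ('cc')
  [19] 18/19 → 1 ('c')
  [20] 19/22 → 0 ('')
  [21] 22/7 → 1 ('d')
  [22] 7/21 → 1 ('d')
  [23] 21/20 → 2 ('dd')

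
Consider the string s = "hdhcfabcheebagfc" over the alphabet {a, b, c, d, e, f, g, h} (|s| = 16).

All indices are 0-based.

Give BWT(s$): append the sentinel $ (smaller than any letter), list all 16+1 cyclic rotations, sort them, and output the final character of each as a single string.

rank  rotation           last
    0  $hdhcfabcheebagfc  c
    1  abcheebagfc$hdhcf  f
    2  agfc$hdhcfabcheeb  b
    3  bagfc$hdhcfabchee  e
    4  bcheebagfc$hdhcfa  a
    5  c$hdhcfabcheebagf  f
    6  cfabcheebagfc$hdh  h
    7  cheebagfc$hdhcfab  b
    8  dhcfabcheebagfc$h  h
    9  ebagfc$hdhcfabche  e
   10  eebagfc$hdhcfabch  h
   11  fabcheebagfc$hdhc  c
   12  fc$hdhcfabcheebag  g
   13  gfc$hdhcfabcheeba  a
   14  hcfabcheebagfc$hd  d
   15  hdhcfabcheebagfc$  $
   16  heebagfc$hdhcfabc  c

cfbeafhbhehcgad$c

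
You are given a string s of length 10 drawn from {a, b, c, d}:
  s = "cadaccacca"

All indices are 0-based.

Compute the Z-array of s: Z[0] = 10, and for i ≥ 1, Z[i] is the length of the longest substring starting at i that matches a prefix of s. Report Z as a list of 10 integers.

Z[0]=10
i=1: fresh scan; Z[1]=0
i=2: fresh scan; Z[2]=0
i=3: fresh scan; Z[3]=0
i=4: fresh scan; Z[4]=1 grow→box=[4,5)
i=5: fresh scan; Z[5]=2 grow→box=[5,7)
i=6: min(r-i=1, Z[1]=0)=0; Z[6]=0
i=7: fresh scan; Z[7]=1 grow→box=[7,8)
i=8: fresh scan; Z[8]=2 grow→box=[8,10)
i=9: min(r-i=1, Z[1]=0)=0; Z[9]=0

[10, 0, 0, 0, 1, 2, 0, 1, 2, 0]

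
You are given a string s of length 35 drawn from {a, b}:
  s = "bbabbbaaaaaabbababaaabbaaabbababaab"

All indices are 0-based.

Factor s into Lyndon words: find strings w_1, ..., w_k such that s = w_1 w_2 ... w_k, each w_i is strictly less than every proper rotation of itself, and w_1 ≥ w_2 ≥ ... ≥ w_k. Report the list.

["b", "b", "abbb", "aaaaaabbababaaabbaaabbababaab"]

emit factor 1: 'b' (i=0, period=1)
emit factor 2: 'b' (i=1, period=1)
emit factor 3: 'abbb' (i=2, period=4)
emit factor 4: 'aaaaaabbababaaabbaaabbababaab' (i=6, period=29)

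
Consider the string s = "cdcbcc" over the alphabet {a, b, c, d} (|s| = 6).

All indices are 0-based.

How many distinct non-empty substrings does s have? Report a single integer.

rank→(start, suffix):
  0 → (3, 'bcc')
  1 → (5, 'c')
  2 → (2, 'cbcc')
  3 → (4, 'cc')
  4 → (0, 'cdcbcc')
  5 → (1, 'dcbcc')

SA = [3, 5, 2, 4, 0, 1]
rank  pair      lcp
   1  s[3:],s[5:]  0  ''
   2  s[5:],s[2:]  1  'c'
   3  s[2:],s[4:]  1  'c'
   4  s[4:],s[0:]  1  'c'
   5  s[0:],s[1:]  0  ''

n(n+1)/2 = 6·7/2 = 21
Σ LCP = 0 + 0 + 1 + 1 + 1 + 0 = 3
distinct = 21 − 3 = 18

18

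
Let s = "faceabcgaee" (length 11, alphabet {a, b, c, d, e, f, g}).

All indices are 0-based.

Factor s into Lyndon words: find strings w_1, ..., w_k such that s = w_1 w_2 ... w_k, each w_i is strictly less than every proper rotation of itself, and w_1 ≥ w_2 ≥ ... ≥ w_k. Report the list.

emit factor 1: 'f' (i=0, period=1)
emit factor 2: 'ace' (i=1, period=3)
emit factor 3: 'abcgaee' (i=4, period=7)

["f", "ace", "abcgaee"]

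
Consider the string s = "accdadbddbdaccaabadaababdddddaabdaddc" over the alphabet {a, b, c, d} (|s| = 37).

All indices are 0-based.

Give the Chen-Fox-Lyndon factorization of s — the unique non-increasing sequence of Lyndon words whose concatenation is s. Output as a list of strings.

emit factor 1: 'accdadbddbd' (i=0, period=11)
emit factor 2: 'acc' (i=11, period=3)
emit factor 3: 'aabad' (i=14, period=5)
emit factor 4: 'aababdddddaabdaddc' (i=19, period=18)

["accdadbddbd", "acc", "aabad", "aababdddddaabdaddc"]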